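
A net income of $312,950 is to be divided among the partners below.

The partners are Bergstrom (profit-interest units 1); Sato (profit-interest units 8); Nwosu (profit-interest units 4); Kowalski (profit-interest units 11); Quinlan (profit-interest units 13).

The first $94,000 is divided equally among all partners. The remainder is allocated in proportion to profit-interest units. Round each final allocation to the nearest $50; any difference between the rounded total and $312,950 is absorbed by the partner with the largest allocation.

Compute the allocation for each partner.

First tranche $94,000 split equally: $18,800 each.
Remainder $218,950 by profit-interest units (total 37): Bergstrom 5,917.57 → $5,900; Sato 47,340.54 → $47,350; Nwosu 23,670.27 → $23,650; Kowalski 65,093.24 → $65,100; Quinlan 76,928.38 → $76,950.
Totals: Bergstrom $18,800 + $5,900 = $24,700; Sato $18,800 + $47,350 = $66,150; Nwosu $18,800 + $23,650 = $42,450; Kowalski $18,800 + $65,100 = $83,900; Quinlan $18,800 + $76,950 = $95,750.

Bergstrom: $24,700; Sato: $66,150; Nwosu: $42,450; Kowalski: $83,900; Quinlan: $95,750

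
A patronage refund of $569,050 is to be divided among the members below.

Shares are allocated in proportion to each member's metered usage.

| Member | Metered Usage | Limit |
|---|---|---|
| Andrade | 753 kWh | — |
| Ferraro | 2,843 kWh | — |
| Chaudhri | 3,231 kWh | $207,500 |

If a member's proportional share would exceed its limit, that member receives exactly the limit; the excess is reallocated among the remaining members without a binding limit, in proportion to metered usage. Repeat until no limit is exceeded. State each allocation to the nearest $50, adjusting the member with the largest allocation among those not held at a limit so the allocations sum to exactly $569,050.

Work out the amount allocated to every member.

Andrade: $75,700 · Ferraro: $285,850 · Chaudhri: $207,500

Combined metered usage = 6,827.
Pro-rata shares before constraints: Andrade 62,764.71; Ferraro 236,972.19; Chaudhri 269,313.10.
Held at cap: Chaudhri ($207,500); balance $361,550 reallocated over remaining metered usage 3,596.
Shares after redistribution: Andrade 75,708.33 → $75,700; Ferraro 285,841.67 → $285,850.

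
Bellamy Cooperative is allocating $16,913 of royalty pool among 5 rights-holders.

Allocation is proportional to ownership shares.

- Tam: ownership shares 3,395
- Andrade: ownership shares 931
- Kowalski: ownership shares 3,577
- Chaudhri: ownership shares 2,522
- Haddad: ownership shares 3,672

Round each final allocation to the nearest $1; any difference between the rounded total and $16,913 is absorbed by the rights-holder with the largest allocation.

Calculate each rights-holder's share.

Combined ownership shares = 14,097.
Unrounded shares: Tam 3,395/14,097 × $16,913 = 4,073.18; Andrade 931/14,097 × $16,913 = 1,116.98; Kowalski 3,577/14,097 × $16,913 = 4,291.54; Chaudhri 2,522/14,097 × $16,913 = 3,025.79; Haddad 3,672/14,097 × $16,913 = 4,405.51.
Rounded to nearest $1: Tam $4,073; Andrade $1,117; Kowalski $4,292; Chaudhri $3,026; Haddad $4,406. Sum = $16,914.
Difference $16,913 − $16,914 = −$1 applied to largest allocation (Haddad): Haddad becomes $4,405.

Tam: $4,073 | Andrade: $1,117 | Kowalski: $4,292 | Chaudhri: $3,026 | Haddad: $4,405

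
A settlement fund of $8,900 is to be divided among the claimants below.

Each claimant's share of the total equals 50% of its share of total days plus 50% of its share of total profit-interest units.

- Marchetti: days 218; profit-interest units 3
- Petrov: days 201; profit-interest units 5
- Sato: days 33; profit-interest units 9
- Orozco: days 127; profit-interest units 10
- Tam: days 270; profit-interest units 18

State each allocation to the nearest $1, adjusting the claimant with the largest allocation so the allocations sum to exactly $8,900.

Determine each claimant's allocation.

Totals — days 849, profit-interest units 45.
Composite weights (50% days + 50% profit-interest units): Marchetti 0.1617; Petrov 0.1739; Sato 0.1194; Orozco 0.1859; Tam 0.3590.
Pro-rata amounts: Marchetti 1,439.31; Petrov 1,547.98; Sato 1,062.97; Orozco 1,654.55; Tam 3,195.19.
Rounded to nearest $1: Marchetti $1,439; Petrov $1,548; Sato $1,063; Orozco $1,655; Tam $3,195. Sum = $8,900.
Rounded total matches; no reconciliation needed.

Marchetti: $1,439 | Petrov: $1,548 | Sato: $1,063 | Orozco: $1,655 | Tam: $3,195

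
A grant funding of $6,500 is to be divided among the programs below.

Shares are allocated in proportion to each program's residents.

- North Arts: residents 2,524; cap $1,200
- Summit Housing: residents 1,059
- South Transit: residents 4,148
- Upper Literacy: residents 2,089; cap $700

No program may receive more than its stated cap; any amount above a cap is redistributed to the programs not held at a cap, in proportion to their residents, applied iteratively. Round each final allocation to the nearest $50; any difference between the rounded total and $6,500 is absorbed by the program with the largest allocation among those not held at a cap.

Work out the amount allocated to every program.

North Arts: $1,200 | Summit Housing: $950 | South Transit: $3,650 | Upper Literacy: $700

Sum of residents: 9,820.
Proportional shares (ignoring caps): North Arts 1,670.67; Summit Housing 700.97; South Transit 2,745.62; Upper Literacy 1,382.74.
Capped: North Arts ($1,200), Upper Literacy ($700); remaining pool $4,600 reallocated over remaining residents 5,207.
Redistributed shares: Summit Housing 935.55 → $950; South Transit 3,664.45 → $3,650.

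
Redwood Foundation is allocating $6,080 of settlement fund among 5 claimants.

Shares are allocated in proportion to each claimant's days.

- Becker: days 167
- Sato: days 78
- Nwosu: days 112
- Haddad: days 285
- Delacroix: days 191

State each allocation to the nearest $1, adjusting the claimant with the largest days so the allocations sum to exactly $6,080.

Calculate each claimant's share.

Sum of days: 833.
Pro-rata amounts: Becker 167/833 × $6,080 = 1,218.92; Sato 78/833 × $6,080 = 569.32; Nwosu 112/833 × $6,080 = 817.48; Haddad 285/833 × $6,080 = 2,080.19; Delacroix 191/833 × $6,080 = 1,394.09.
At nearest $1: Becker $1,219; Sato $569; Nwosu $817; Haddad $2,080; Delacroix $1,394. Sum = $6,079.
Difference $6,080 − $6,079 = +$1 applied to largest days (Haddad): Haddad becomes $2,081.

Becker: $1,219 | Sato: $569 | Nwosu: $817 | Haddad: $2,081 | Delacroix: $1,394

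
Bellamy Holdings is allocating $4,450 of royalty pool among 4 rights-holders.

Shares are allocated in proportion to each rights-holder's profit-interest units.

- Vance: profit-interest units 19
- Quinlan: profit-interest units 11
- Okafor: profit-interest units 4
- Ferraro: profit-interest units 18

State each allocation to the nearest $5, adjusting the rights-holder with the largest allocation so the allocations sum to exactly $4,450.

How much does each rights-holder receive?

Vance: $1,630; Quinlan: $940; Okafor: $340; Ferraro: $1,540

Profit-interest units total: 52.
Proportional shares: Vance 19/52 × $4,450 = 1,625.96; Quinlan 11/52 × $4,450 = 941.35; Okafor 4/52 × $4,450 = 342.31; Ferraro 18/52 × $4,450 = 1,540.38.
Rounded to nearest $5: Vance $1,625; Quinlan $940; Okafor $340; Ferraro $1,540. Sum = $4,445.
Difference $4,450 − $4,445 = +$5 applied to largest allocation (Vance): Vance becomes $1,630.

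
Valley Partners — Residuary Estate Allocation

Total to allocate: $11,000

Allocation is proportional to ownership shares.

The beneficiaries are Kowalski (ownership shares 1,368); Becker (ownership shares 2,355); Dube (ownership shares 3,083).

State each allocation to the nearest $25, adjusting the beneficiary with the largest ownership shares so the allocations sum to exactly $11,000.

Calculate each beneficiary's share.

Kowalski: $2,200 · Becker: $3,800 · Dube: $5,000

Sum of ownership shares: 6,806.
Raw shares: Kowalski 1,368/6,806 × $11,000 = 2,210.99; Becker 2,355/6,806 × $11,000 = 3,806.20; Dube 3,083/6,806 × $11,000 = 4,982.81.
Rounded to nearest $25: Kowalski $2,200; Becker $3,800; Dube $4,975. Sum = $10,975.
Difference $11,000 − $10,975 = +$25 applied to largest ownership shares (Dube): Dube becomes $5,000.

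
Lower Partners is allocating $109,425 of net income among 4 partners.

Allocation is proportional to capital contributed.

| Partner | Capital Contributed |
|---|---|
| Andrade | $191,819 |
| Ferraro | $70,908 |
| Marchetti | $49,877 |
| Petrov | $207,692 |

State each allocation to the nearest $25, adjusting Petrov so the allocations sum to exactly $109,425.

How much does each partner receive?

Andrade: $40,350 · Ferraro: $14,925 · Marchetti: $10,500 · Petrov: $43,650

Combined capital contributed = 520,296.
Unrounded shares: Andrade 191,819/520,296 × $109,425 = 40,342.02; Ferraro 70,908/520,296 × $109,425 = 14,912.87; Marchetti 49,877/520,296 × $109,425 = 10,489.78; Petrov 207,692/520,296 × $109,425 = 43,680.32.
At nearest $25: Andrade $40,350; Ferraro $14,925; Marchetti $10,500; Petrov $43,675. Sum = $109,450.
Difference $109,425 − $109,450 = −$25 applied to Petrov: Petrov becomes $43,650.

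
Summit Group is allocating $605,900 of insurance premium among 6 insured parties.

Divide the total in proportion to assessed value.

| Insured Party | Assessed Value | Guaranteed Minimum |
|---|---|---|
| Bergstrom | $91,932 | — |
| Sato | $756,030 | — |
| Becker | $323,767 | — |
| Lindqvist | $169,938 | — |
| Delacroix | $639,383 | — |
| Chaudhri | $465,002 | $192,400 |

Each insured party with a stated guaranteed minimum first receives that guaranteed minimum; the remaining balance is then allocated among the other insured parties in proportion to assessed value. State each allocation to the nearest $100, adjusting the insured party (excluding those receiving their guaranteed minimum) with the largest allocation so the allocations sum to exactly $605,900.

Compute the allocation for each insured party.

Bergstrom: $19,200 | Sato: $157,700 | Becker: $67,600 | Lindqvist: $35,500 | Delacroix: $133,500 | Chaudhri: $192,400

Guaranteed amounts: Chaudhri $192,400. Residual $413,500.
Residual split over remaining assessed value 1,981,050: Bergstrom 19,188.75 → $19,200; Sato 157,804.40 → $157,800; Becker 67,579.14 → $67,600; Lindqvist 35,470.77 → $35,500; Delacroix 133,456.94 → $133,500.
Rounding difference −$100 applied to Sato → $157,700.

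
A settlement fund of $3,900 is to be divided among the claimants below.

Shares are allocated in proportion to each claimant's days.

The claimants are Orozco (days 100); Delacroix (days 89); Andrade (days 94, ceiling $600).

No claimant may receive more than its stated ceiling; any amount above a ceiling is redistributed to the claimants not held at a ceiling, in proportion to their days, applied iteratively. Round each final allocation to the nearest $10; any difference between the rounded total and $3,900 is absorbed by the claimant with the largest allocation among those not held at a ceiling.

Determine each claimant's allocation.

Orozco: $1,750 · Delacroix: $1,550 · Andrade: $600

Days total: 283.
Unconstrained shares: Orozco 1,378.09; Delacroix 1,226.50; Andrade 1,295.41.
Capped: Andrade ($600); remaining pool $3,300 reallocated over remaining days 189.
Remaining shares: Orozco 1,746.03 → $1,750; Delacroix 1,553.97 → $1,550.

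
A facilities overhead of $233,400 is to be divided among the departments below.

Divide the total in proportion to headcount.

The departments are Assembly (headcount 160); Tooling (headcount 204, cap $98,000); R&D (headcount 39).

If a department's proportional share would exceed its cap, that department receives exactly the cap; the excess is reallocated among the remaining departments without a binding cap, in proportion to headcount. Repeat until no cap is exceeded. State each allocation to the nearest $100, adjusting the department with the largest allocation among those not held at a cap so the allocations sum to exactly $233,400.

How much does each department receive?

Assembly: $108,900 · Tooling: $98,000 · R&D: $26,500

Sum of headcount: 403.
Unconstrained shares: Assembly 92,665.01; Tooling 118,147.89; R&D 22,587.10.
Held at cap: Tooling ($98,000); remaining pool $135,400 reallocated over remaining headcount 199.
Redistributed shares: Assembly 108,864.32 → $108,900; R&D 26,535.68 → $26,500.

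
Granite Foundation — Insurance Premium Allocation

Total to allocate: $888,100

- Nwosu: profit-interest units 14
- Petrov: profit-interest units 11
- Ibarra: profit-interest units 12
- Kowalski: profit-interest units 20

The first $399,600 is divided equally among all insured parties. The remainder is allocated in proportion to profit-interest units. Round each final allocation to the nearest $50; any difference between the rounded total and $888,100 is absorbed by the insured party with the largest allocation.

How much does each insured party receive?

Nwosu: $219,900 · Petrov: $194,150 · Ibarra: $202,750 · Kowalski: $271,300

Equal tier: $399,600 ÷ 4 = $99,900 apiece.
Remainder $488,500 by profit-interest units (total 57): Nwosu 119,982.46 → $120,000; Petrov 94,271.93 → $94,250; Ibarra 102,842.11 → $102,850; Kowalski 171,403.51 → $171,400.
Totals: Nwosu $99,900 + $120,000 = $219,900; Petrov $99,900 + $94,250 = $194,150; Ibarra $99,900 + $102,850 = $202,750; Kowalski $99,900 + $171,400 = $271,300.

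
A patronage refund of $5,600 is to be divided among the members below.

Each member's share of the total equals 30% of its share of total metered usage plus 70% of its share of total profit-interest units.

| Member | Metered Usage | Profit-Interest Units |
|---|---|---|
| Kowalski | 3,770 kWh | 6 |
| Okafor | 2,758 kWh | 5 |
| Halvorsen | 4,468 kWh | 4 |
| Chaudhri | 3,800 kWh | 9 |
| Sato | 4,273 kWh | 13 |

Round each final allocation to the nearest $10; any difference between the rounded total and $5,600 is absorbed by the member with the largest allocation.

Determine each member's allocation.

Totals — metered usage 19,069, profit-interest units 37.
Blended shares (30% metered usage + 70% profit-interest units): Kowalski 0.1728; Okafor 0.1380; Halvorsen 0.1460; Chaudhri 0.2301; Sato 0.3132.
Unrounded shares: Kowalski 967.82; Okafor 772.71; Halvorsen 817.42; Chaudhri 1,288.30; Sato 1,753.75.
Rounded to nearest $10: Kowalski $970; Okafor $770; Halvorsen $820; Chaudhri $1,290; Sato $1,750. Sum = $5,600.
Sum already equals the total — no adjustment.

Kowalski: $970; Okafor: $770; Halvorsen: $820; Chaudhri: $1,290; Sato: $1,750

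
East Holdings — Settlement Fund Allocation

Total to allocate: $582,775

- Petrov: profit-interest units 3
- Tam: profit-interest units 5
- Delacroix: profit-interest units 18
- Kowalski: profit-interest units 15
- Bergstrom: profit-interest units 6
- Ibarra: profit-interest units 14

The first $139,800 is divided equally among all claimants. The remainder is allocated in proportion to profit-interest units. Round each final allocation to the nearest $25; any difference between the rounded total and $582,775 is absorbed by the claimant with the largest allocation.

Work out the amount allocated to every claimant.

Petrov: $45,075; Tam: $59,600; Delacroix: $154,025; Kowalski: $132,225; Bergstrom: $66,875; Ibarra: $124,975

$139,800 shared equally gives $23,300 per claimant.
Remainder $442,975 by profit-interest units (total 61): Petrov 21,785.66 → $21,775; Tam 36,309.43 → $36,300; Delacroix 130,713.93 → $130,725; Kowalski 108,928.28 → $108,925; Bergstrom 43,571.31 → $43,575; Ibarra 101,666.39 → $101,675.
Totals: Petrov $23,300 + $21,775 = $45,075; Tam $23,300 + $36,300 = $59,600; Delacroix $23,300 + $130,725 = $154,025; Kowalski $23,300 + $108,925 = $132,225; Bergstrom $23,300 + $43,575 = $66,875; Ibarra $23,300 + $101,675 = $124,975.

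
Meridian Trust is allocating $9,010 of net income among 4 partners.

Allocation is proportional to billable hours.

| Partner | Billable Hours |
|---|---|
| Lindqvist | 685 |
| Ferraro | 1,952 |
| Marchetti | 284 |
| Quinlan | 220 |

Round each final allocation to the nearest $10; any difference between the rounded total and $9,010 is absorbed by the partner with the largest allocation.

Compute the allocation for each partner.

Combined billable hours = 3,141.
Raw shares: Lindqvist 685/3,141 × $9,010 = 1,964.93; Ferraro 1,952/3,141 × $9,010 = 5,599.34; Marchetti 284/3,141 × $9,010 = 814.66; Quinlan 220/3,141 × $9,010 = 631.07.
At nearest $10: Lindqvist $1,960; Ferraro $5,600; Marchetti $810; Quinlan $630. Sum = $9,000.
Difference $9,010 − $9,000 = +$10 applied to largest allocation (Ferraro): Ferraro becomes $5,610.

Lindqvist: $1,960 | Ferraro: $5,610 | Marchetti: $810 | Quinlan: $630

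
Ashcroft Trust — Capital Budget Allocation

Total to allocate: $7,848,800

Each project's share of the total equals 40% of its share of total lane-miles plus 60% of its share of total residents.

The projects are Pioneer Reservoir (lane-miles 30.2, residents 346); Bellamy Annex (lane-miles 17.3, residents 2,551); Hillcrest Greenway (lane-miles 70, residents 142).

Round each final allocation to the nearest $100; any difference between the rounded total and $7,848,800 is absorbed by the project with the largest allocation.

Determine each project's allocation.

Lane-miles total 117.5; residents total 3,039.
Blended shares (40% lane-miles + 60% residents): Pioneer Reservoir 0.1711; Bellamy Annex 0.5625; Hillcrest Greenway 0.2663.
Unrounded shares: Pioneer Reservoir 1,343,090.23; Bellamy Annex 4,415,312.10; Hillcrest Greenway 2,090,397.67.
Rounded to nearest $100: Pioneer Reservoir $1,343,100; Bellamy Annex $4,415,300; Hillcrest Greenway $2,090,400. Sum = $7,848,800.
No rounding difference to absorb.

Pioneer Reservoir: $1,343,100; Bellamy Annex: $4,415,300; Hillcrest Greenway: $2,090,400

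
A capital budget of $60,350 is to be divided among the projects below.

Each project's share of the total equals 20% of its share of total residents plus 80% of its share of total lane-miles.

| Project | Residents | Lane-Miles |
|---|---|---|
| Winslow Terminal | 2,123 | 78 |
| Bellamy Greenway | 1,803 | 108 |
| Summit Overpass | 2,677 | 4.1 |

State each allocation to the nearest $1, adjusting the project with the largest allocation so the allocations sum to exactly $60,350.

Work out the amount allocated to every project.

Residents total 6,603; lane-miles total 190.1.
Blended shares (20% residents + 80% lane-miles): Winslow Terminal 0.3926; Bellamy Greenway 0.5091; Summit Overpass 0.0983.
Pro-rata amounts: Winslow Terminal 23,690.54; Bellamy Greenway 30,724.74; Summit Overpass 5,934.72.
After rounding ($1): Winslow Terminal $23,691; Bellamy Greenway $30,725; Summit Overpass $5,935. Sum = $60,351.
Difference $60,350 − $60,351 = −$1 applied to largest allocation (Bellamy Greenway): Bellamy Greenway becomes $30,724.

Winslow Terminal: $23,691 · Bellamy Greenway: $30,724 · Summit Overpass: $5,935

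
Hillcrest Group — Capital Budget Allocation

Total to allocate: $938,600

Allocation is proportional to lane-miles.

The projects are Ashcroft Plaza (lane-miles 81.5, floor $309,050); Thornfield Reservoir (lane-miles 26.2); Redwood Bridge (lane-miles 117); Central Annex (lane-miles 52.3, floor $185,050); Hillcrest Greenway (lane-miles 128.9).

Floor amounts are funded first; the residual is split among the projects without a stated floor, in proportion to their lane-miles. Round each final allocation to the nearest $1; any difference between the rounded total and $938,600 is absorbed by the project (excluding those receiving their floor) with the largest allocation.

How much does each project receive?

Minimums first: Ashcroft Plaza $309,050; Central Annex $185,050. Residual $444,500.
Residual split over remaining lane-miles 272.1: Thornfield Reservoir 42,800.07 → $42,800; Redwood Bridge 191,130.10 → $191,130; Hillcrest Greenway 210,569.83 → $210,570.

Ashcroft Plaza: $309,050 | Thornfield Reservoir: $42,800 | Redwood Bridge: $191,130 | Central Annex: $185,050 | Hillcrest Greenway: $210,570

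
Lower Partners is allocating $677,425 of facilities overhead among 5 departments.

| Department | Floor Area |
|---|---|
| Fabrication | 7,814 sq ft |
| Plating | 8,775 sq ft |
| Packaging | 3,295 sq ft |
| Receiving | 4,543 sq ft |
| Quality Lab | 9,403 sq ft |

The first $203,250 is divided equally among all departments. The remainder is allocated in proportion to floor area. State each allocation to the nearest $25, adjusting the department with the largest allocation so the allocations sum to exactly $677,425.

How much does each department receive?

Equal tier: $203,250 ÷ 5 = $40,650 apiece.
Remainder $474,175 by floor area (total 33,830): Fabrication 109,524.19 → $109,525; Plating 122,993.96 → $123,000; Packaging 46,184.06 → $46,175; Receiving 63,676.53 → $63,675; Quality Lab 131,796.26 → $131,800.
Totals: Fabrication $40,650 + $109,525 = $150,175; Plating $40,650 + $123,000 = $163,650; Packaging $40,650 + $46,175 = $86,825; Receiving $40,650 + $63,675 = $104,325; Quality Lab $40,650 + $131,800 = $172,450.

Fabrication: $150,175 · Plating: $163,650 · Packaging: $86,825 · Receiving: $104,325 · Quality Lab: $172,450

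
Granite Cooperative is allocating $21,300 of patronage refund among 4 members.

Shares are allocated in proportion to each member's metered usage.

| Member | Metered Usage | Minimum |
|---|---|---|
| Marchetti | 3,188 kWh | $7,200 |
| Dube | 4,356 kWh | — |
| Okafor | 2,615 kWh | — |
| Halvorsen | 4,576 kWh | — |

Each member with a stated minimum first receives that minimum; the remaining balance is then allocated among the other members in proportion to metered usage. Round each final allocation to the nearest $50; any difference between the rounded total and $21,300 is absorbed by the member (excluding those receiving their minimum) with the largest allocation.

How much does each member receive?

Minimums first: Marchetti $7,200. Balance $14,100.
Balance split over remaining metered usage 11,547: Dube 5,319.10 → $5,300; Okafor 3,193.17 → $3,200; Halvorsen 5,587.74 → $5,600.

Marchetti: $7,200 · Dube: $5,300 · Okafor: $3,200 · Halvorsen: $5,600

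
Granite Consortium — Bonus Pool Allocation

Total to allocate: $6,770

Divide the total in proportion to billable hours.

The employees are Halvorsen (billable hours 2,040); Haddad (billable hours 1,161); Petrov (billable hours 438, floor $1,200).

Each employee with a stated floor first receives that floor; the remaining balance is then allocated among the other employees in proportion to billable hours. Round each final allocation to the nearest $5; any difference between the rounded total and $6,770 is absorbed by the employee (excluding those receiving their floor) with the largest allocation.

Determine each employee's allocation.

Fund the minimums — Petrov $1,200. Residual $5,570.
Residual split over remaining billable hours 3,201: Halvorsen 3,549.77 → $3,550; Haddad 2,020.23 → $2,020.

Halvorsen: $3,550; Haddad: $2,020; Petrov: $1,200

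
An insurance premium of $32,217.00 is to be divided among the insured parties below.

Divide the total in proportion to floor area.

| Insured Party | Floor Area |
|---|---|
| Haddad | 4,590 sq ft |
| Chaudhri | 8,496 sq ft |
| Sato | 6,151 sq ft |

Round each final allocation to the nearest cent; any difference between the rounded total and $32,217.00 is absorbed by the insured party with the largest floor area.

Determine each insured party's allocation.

Haddad: $7,687.06 · Chaudhri: $14,228.61 · Sato: $10,301.33

Sum of floor area: 4,590 + 8,496 + 6,151 = 19,237.
Proportional shares: Haddad 7,687.0630; Chaudhri 14,228.6028; Sato 10,301.3343.
Rounded to nearest cent: Haddad $7,687.06; Chaudhri $14,228.60; Sato $10,301.33. Sum = $32,216.99.
Difference $32,217.00 − $32,216.99 = +$0.01 applied to largest floor area (Chaudhri): Chaudhri becomes $14,228.61.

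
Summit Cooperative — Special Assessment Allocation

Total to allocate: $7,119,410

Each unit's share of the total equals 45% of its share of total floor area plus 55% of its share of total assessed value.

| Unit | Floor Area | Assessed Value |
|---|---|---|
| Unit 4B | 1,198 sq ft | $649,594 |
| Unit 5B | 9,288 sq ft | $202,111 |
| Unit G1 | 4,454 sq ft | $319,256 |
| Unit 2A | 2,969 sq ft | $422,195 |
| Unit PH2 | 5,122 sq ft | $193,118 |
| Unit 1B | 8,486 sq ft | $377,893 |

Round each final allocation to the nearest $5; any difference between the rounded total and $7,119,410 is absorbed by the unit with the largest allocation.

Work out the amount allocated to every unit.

Unit 4B: $1,297,105 · Unit 5B: $1,309,820 · Unit G1: $1,030,390 · Unit 2A: $1,065,690 · Unit PH2: $870,070 · Unit 1B: $1,546,335

Floor area total 31,517; assessed value total 2,164,167.
Composite weights (45% floor area + 55% assessed value): Unit 4B 0.1822; Unit 5B 0.1840; Unit G1 0.1447; Unit 2A 0.1497; Unit PH2 0.1222; Unit 1B 0.2172.
Unrounded shares: Unit 4B 1,297,102.77; Unit 5B 1,309,818.40; Unit G1 1,030,390.53; Unit 2A 1,065,688.62; Unit PH2 870,069.10; Unit 1B 1,546,340.58.
At nearest $5: Unit 4B $1,297,105; Unit 5B $1,309,820; Unit G1 $1,030,390; Unit 2A $1,065,690; Unit PH2 $870,070; Unit 1B $1,546,340. Sum = $7,119,415.
Difference $7,119,410 − $7,119,415 = −$5 applied to largest allocation (Unit 1B): Unit 1B becomes $1,546,335.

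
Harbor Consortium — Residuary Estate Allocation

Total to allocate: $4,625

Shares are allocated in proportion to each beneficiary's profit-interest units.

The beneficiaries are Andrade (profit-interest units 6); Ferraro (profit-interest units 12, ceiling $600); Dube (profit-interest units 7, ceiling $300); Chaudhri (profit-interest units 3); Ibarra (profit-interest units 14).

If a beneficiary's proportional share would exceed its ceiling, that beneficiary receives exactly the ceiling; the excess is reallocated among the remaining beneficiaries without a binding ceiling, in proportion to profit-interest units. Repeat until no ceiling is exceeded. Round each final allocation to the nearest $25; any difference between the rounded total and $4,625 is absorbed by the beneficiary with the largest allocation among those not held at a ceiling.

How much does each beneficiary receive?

Profit-interest units total: 42.
Unconstrained shares: Andrade 660.71; Ferraro 1,321.43; Dube 770.83; Chaudhri 330.36; Ibarra 1,541.67.
Cap binds for Ferraro ($600), Dube ($300); remaining pool $3,725 reallocated over remaining profit-interest units 23.
Redistributed shares: Andrade 971.74 → $975; Chaudhri 485.87 → $475; Ibarra 2,267.39 → $2,275.

Andrade: $975; Ferraro: $600; Dube: $300; Chaudhri: $475; Ibarra: $2,275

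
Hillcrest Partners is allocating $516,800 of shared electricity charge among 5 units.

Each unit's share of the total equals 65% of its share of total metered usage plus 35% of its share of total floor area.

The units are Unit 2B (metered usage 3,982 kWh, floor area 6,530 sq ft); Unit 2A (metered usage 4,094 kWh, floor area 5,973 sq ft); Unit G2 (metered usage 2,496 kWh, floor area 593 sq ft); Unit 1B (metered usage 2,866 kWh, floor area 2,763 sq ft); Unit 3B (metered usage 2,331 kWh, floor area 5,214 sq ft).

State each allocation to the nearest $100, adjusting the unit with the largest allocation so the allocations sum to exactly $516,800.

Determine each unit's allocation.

Totals — metered usage 15,769, floor area 21,073.
Blended shares (65% metered usage + 35% floor area): Unit 2B 0.2726; Unit 2A 0.2680; Unit G2 0.1127; Unit 1B 0.1640; Unit 3B 0.1827.
Proportional shares: Unit 2B 140,877.00; Unit 2A 138,481.88; Unit G2 58,261.19; Unit 1B 84,769.32; Unit 3B 94,410.60.
At nearest $100: Unit 2B $140,900; Unit 2A $138,500; Unit G2 $58,300; Unit 1B $84,800; Unit 3B $94,400. Sum = $516,900.
Difference $516,800 − $516,900 = −$100 applied to largest allocation (Unit 2B): Unit 2B becomes $140,800.

Unit 2B: $140,800; Unit 2A: $138,500; Unit G2: $58,300; Unit 1B: $84,800; Unit 3B: $94,400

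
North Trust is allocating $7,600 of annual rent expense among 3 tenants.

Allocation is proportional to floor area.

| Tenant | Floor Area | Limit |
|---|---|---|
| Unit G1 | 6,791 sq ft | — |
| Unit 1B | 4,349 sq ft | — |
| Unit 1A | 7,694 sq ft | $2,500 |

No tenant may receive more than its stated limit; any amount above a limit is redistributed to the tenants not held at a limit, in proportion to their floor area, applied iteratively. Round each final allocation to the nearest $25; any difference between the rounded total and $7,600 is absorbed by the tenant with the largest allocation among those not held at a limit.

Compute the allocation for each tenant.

Unit G1: $3,100 | Unit 1B: $2,000 | Unit 1A: $2,500

Sum of floor area: 18,834.
Proportional shares (ignoring caps): Unit G1 2,740.34; Unit 1B 1,754.93; Unit 1A 3,104.73.
Held at cap: Unit 1A ($2,500); balance $5,100 reallocated over remaining floor area 11,140.
Shares after redistribution: Unit G1 3,108.99 → $3,100; Unit 1B 1,991.01 → $2,000.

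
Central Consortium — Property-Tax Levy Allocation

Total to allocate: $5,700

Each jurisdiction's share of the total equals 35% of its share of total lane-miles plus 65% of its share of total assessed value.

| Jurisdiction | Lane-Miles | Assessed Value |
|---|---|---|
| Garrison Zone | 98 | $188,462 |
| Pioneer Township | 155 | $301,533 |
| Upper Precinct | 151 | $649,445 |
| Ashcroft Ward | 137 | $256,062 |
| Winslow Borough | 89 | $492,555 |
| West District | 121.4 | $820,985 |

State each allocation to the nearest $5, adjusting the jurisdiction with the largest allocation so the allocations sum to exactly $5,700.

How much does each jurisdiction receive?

Garrison Zone: $520 · Pioneer Township: $825 · Upper Precinct: $1,290 · Ashcroft Ward: $715 · Winslow Borough: $910 · West District: $1,440

Totals — lane-miles 751.4, assessed value 2,709,042.
Blended shares (35% lane-miles + 65% assessed value): Garrison Zone 0.0909; Pioneer Township 0.1445; Upper Precinct 0.2262; Ashcroft Ward 0.1253; Winslow Borough 0.1596; West District 0.2535.
Unrounded shares: Garrison Zone 517.94; Pioneer Township 823.92; Upper Precinct 1,289.12; Ashcroft Ward 713.94; Winslow Borough 909.94; West District 1,445.14.
Rounded to nearest $5: Garrison Zone $520; Pioneer Township $825; Upper Precinct $1,290; Ashcroft Ward $715; Winslow Borough $910; West District $1,445. Sum = $5,705.
Difference $5,700 − $5,705 = −$5 applied to largest allocation (West District): West District becomes $1,440.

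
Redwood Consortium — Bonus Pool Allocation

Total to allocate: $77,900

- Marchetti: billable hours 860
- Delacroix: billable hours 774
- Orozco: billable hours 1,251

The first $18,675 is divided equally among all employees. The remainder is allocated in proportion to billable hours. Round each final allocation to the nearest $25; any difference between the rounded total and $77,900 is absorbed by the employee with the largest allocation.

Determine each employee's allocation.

Marchetti: $23,875; Delacroix: $22,125; Orozco: $31,900

Equal tier: $18,675 ÷ 3 = $6,225 apiece.
Remainder $59,225 by billable hours (total 2,885): Marchetti 17,654.59 → $17,650; Delacroix 15,889.13 → $15,900; Orozco 25,681.27 → $25,675.
Totals: Marchetti $6,225 + $17,650 = $23,875; Delacroix $6,225 + $15,900 = $22,125; Orozco $6,225 + $25,675 = $31,900.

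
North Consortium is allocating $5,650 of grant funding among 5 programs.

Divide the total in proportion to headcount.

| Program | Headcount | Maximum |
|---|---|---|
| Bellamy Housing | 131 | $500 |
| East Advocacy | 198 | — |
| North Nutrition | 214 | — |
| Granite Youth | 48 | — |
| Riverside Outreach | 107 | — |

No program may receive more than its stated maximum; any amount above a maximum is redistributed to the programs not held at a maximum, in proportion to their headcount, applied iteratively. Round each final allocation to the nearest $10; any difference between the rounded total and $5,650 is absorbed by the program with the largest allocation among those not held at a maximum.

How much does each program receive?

Bellamy Housing: $500 · East Advocacy: $1,800 · North Nutrition: $1,940 · Granite Youth: $440 · Riverside Outreach: $970

Headcount total: 698.
Unconstrained shares: Bellamy Housing 1,060.39; East Advocacy 1,602.72; North Nutrition 1,732.23; Granite Youth 388.54; Riverside Outreach 866.12.
Held at cap: Bellamy Housing ($500); residual $5,150 reallocated over remaining headcount 567.
Shares after redistribution: East Advocacy 1,798.41 → $1,800; North Nutrition 1,943.74 → $1,940; Granite Youth 435.98 → $440; Riverside Outreach 971.87 → $970.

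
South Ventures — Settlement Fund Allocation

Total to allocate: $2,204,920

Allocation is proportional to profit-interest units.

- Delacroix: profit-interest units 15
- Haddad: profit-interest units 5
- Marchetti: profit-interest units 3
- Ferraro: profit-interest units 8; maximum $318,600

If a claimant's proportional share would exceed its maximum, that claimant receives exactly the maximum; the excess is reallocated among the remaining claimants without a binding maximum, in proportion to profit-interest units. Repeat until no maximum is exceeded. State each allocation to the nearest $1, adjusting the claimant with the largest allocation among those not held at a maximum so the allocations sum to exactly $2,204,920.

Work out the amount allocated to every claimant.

Total profit-interest units = 31.
Pro-rata shares before constraints: Delacroix 1,066,896.77; Haddad 355,632.26; Marchetti 213,379.35; Ferraro 569,011.61.
Held at cap: Ferraro ($318,600); remaining pool $1,886,320 reallocated over remaining profit-interest units 23.
Remaining shares: Delacroix 1,230,208.70 → $1,230,209; Haddad 410,069.57 → $410,070; Marchetti 246,041.74 → $246,042.
Rounding difference −$1 applied to Delacroix → $1,230,208.

Delacroix: $1,230,208 | Haddad: $410,070 | Marchetti: $246,042 | Ferraro: $318,600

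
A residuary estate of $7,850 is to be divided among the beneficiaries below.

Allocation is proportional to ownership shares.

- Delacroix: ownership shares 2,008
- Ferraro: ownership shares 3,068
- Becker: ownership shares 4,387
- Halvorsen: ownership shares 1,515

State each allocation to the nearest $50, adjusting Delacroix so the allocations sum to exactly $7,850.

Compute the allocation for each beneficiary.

Ownership shares total: 10,978.
Pro-rata amounts: Delacroix 2,008/10,978 × $7,850 = 1,435.85; Ferraro 3,068/10,978 × $7,850 = 2,193.82; Becker 4,387/10,978 × $7,850 = 3,137.00; Halvorsen 1,515/10,978 × $7,850 = 1,083.33.
Rounded to nearest $50: Delacroix $1,450; Ferraro $2,200; Becker $3,150; Halvorsen $1,100. Sum = $7,900.
Difference $7,850 − $7,900 = −$50 applied to Delacroix: Delacroix becomes $1,400.

Delacroix: $1,400; Ferraro: $2,200; Becker: $3,150; Halvorsen: $1,100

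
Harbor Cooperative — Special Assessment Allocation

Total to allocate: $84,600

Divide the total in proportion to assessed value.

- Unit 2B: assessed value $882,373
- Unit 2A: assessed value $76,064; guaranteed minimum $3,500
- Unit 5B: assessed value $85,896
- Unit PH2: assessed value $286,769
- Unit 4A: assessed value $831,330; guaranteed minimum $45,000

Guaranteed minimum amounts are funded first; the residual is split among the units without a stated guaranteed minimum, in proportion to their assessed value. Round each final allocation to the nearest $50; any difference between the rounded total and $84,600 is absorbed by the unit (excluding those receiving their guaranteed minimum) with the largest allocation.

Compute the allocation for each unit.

Unit 2B: $25,400; Unit 2A: $3,500; Unit 5B: $2,450; Unit PH2: $8,250; Unit 4A: $45,000

Minimums first: Unit 2A $3,500; Unit 4A $45,000. Balance $36,100.
Balance split over remaining assessed value 1,255,038: Unit 2B 25,380.64 → $25,400; Unit 5B 2,470.72 → $2,450; Unit PH2 8,248.64 → $8,250.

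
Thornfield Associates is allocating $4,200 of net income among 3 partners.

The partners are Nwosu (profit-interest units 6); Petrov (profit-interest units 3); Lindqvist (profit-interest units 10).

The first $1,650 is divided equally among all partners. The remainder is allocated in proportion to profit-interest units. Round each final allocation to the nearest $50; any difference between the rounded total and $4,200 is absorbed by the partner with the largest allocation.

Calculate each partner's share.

Equal tier: $1,650 ÷ 3 = $550 apiece.
Remainder $2,550 by profit-interest units (total 19): Nwosu 805.26 → $800; Petrov 402.63 → $400; Lindqvist 1,342.11 → $1,350.
Totals: Nwosu $550 + $800 = $1,350; Petrov $550 + $400 = $950; Lindqvist $550 + $1,350 = $1,900.

Nwosu: $1,350; Petrov: $950; Lindqvist: $1,900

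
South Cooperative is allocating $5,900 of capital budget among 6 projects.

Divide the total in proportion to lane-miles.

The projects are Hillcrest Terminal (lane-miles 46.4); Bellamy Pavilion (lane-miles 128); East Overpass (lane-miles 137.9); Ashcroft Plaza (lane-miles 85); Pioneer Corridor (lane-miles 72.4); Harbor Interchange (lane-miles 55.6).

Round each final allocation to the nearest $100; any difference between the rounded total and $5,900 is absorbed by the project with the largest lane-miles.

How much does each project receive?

Lane-miles total: 525.3.
Raw shares: Hillcrest Terminal 46.4/525.3 × $5,900 = 521.15; Bellamy Pavilion 128/525.3 × $5,900 = 1,437.65; East Overpass 137.9/525.3 × $5,900 = 1,548.85; Ashcroft Plaza 85/525.3 × $5,900 = 954.69; Pioneer Corridor 72.4/525.3 × $5,900 = 813.17; Harbor Interchange 55.6/525.3 × $5,900 = 624.48.
At nearest $100: Hillcrest Terminal $500; Bellamy Pavilion $1,400; East Overpass $1,500; Ashcroft Plaza $1,000; Pioneer Corridor $800; Harbor Interchange $600. Sum = $5,800.
Difference $5,900 − $5,800 = +$100 applied to largest lane-miles (East Overpass): East Overpass becomes $1,600.

Hillcrest Terminal: $500; Bellamy Pavilion: $1,400; East Overpass: $1,600; Ashcroft Plaza: $1,000; Pioneer Corridor: $800; Harbor Interchange: $600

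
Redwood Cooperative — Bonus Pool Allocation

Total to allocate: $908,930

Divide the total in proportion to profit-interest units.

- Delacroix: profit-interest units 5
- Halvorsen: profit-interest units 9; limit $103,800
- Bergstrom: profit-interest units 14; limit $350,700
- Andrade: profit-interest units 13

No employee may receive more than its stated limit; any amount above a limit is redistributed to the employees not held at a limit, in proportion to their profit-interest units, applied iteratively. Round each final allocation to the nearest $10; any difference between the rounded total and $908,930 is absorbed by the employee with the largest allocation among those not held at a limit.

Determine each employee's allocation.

Combined profit-interest units = 41.
Proportional shares (ignoring caps): Delacroix 110,845.12; Halvorsen 199,521.22; Bergstrom 310,366.34; Andrade 288,197.32.
Capped: Halvorsen ($103,800); balance $805,130 reallocated over remaining profit-interest units 32.
Capped: Bergstrom ($350,700); balance $454,430 reallocated over remaining profit-interest units 18.
Remaining shares: Delacroix 126,230.56 → $126,230; Andrade 328,199.44 → $328,200.

Delacroix: $126,230 | Halvorsen: $103,800 | Bergstrom: $350,700 | Andrade: $328,200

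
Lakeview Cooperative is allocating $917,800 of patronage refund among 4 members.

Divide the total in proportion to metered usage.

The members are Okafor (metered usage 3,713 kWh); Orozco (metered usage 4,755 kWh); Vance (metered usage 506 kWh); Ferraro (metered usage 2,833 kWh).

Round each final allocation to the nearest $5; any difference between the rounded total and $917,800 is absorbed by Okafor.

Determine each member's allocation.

Okafor: $288,620 | Orozco: $369,625 | Vance: $39,335 | Ferraro: $220,220

Total metered usage = 11,807.
Raw shares: Okafor 3,713/11,807 × $917,800 = 288,624.66; Orozco 4,755/11,807 × $917,800 = 369,623.02; Vance 506/11,807 × $917,800 = 39,333.18; Ferraro 2,833/11,807 × $917,800 = 220,219.14.
At nearest $5: Okafor $288,625; Orozco $369,625; Vance $39,335; Ferraro $220,220. Sum = $917,805.
Difference $917,800 − $917,805 = −$5 applied to Okafor: Okafor becomes $288,620.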